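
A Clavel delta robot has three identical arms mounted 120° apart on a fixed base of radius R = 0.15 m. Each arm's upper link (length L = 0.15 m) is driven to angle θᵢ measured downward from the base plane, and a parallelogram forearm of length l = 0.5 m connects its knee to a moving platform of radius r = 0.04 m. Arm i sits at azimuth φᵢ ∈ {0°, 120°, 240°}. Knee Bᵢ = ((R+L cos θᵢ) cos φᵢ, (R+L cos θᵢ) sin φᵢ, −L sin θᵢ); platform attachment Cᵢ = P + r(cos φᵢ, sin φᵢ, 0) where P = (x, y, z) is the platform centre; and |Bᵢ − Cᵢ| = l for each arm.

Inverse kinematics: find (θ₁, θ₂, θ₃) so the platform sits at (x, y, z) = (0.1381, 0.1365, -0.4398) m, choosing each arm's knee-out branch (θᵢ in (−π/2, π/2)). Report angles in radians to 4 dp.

rotate P by −φ1: (0.1381, 0.1365, -0.4398)
  e−x'=-0.0281;  (l²−L²−(e−x')²−y'²−z²)/2L = 0.0488
  θ1 = atan2(B,A) + arccos(C/0.4407) = -0.1749
arm 2 (φ=120.0°): x'=0.0492, y'=-0.1878
  A cos θ + B sin θ = C:  0.0608·cos θ + -0.4398·sin θ = -0.0164
  √(A²+B²)=0.4440;  θ2 = -1.4333+1.6077 ≈ 0.1743
φ3=240.0° → target in arm frame (-0.1873, 0.0513)
  A=0.2973, B=-0.4398, C=(l²−L²−A²−y'²−z²)/(2L)=-0.1898
  γ=atan2(-0.4398,0.2973)=-0.9764;  ψ=arccos(-0.3575)=1.9363;  θ3=γ+ψ≈0.9599

θ₁ = -0.1749, θ₂ = 0.1743, θ₃ = 0.9599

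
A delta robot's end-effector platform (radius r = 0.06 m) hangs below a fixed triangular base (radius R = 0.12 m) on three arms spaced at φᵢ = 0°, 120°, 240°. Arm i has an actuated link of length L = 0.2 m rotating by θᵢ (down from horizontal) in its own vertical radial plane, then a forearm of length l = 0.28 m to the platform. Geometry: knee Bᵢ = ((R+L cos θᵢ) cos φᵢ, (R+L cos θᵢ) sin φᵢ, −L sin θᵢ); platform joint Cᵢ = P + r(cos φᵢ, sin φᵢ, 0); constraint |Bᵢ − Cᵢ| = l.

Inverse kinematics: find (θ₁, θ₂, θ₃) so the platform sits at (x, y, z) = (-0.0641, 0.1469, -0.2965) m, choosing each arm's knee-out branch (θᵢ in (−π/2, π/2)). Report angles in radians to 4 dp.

θ₁ = 1.1343, θ₂ = 0.1744, θ₃ = 1.2217

arm 1 (φ=0.0°): x'=-0.0641, y'=0.1469
  e−x'=0.1241;  (l²−L²−(e−x')²−y'²−z²)/2L = -0.2162
  √(A²+B²)=0.3214;  θ1 = -1.1744+2.3087 ≈ 1.1343
rotate P by −φ2: (0.1593, -0.0179, -0.2965)
  e−x'=-0.0993;  (l²−L²−(e−x')²−y'²−z²)/2L = -0.1492
  θ2 = atan2(B,A) + arccos(C/0.3127) = 0.1744
rotate P by −φ3: (-0.0952, -0.1290, -0.2965)
  e−x'=0.1552;  (l²−L²−(e−x')²−y'²−z²)/2L = -0.2256
  θ3 = atan2(B,A) + arccos(C/0.3346) = 1.2217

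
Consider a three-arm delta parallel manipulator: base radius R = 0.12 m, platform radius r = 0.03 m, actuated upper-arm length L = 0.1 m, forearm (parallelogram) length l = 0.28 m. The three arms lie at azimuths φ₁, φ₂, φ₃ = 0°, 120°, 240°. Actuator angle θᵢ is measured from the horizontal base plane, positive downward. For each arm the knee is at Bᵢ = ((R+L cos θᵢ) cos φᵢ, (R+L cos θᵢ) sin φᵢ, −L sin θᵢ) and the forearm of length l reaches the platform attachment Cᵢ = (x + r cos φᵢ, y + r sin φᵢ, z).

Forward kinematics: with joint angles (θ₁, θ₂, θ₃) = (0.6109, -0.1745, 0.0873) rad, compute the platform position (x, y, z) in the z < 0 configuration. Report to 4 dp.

φ1=0.0°: virtual centre (0.1719, 0.0000, -0.0574), radius l
φ2=120.0°: virtual centre (-0.0942, 0.1632, 0.0174), radius l
O3 = (0.1896·cos240.0°, 0.1896·sin240.0°, -0.0087) = (-0.0948, -0.1642, -0.0087)
eliminate P² terms by subtracting sphere 1 from 2 and 3
[-0.5323 0.3265 0.1494]·P = 0.0030;  [-0.5334 -0.3284 0.0973]·P = 0.0032
Cramer: x(z) = -0.0058+0.2317z;  y(z) = -0.0003-0.0801z
sphere 1 gives Az²+Bz+C=0 with A=1.0601, B=0.0324, C=-0.0435;  B²−4AC=0.1856;  roots -0.2185, 0.1879;  negative root z = -0.2185
x = -0.0564, y = 0.0172

(-0.0564, 0.0172, -0.2185)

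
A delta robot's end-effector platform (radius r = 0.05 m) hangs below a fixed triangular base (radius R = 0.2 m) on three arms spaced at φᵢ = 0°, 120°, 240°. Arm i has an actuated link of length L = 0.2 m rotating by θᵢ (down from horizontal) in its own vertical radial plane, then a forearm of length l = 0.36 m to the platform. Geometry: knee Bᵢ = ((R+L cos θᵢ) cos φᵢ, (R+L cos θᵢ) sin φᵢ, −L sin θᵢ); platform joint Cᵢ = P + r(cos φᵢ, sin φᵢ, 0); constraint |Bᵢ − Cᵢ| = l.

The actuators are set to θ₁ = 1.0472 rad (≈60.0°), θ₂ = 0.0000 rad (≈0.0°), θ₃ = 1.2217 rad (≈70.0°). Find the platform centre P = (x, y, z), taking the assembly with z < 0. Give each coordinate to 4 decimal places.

φ1=0.0°: virtual centre (0.2500, 0.0000, -0.1732), radius l
φ2=120.0°: virtual centre (-0.1750, 0.3031, 0.0000), radius l
S3 = (0.2184·cos240.0°, 0.2184·sin240.0°, -0.1879) = (-0.1092, -0.1891, -0.1879)
subtract pairs → two planes through P
linear system: -0.8500x+0.6062y = 0.0300−0.3464z; -0.7184x+-0.3783y = -0.0095−-0.0295z
Cramer: x(z) = -0.0074+0.1495z;  y(z) = 0.0391-0.3618z
quadratic in z: (1.1533)z²+(0.2411)z+(-0.0318)=0, √Δ=0.4527 → z ∈ {-0.3008, 0.0917}; z = -0.3008 (taking z<0)
x = -0.0524, y = 0.1479

(-0.0524, 0.1479, -0.3008)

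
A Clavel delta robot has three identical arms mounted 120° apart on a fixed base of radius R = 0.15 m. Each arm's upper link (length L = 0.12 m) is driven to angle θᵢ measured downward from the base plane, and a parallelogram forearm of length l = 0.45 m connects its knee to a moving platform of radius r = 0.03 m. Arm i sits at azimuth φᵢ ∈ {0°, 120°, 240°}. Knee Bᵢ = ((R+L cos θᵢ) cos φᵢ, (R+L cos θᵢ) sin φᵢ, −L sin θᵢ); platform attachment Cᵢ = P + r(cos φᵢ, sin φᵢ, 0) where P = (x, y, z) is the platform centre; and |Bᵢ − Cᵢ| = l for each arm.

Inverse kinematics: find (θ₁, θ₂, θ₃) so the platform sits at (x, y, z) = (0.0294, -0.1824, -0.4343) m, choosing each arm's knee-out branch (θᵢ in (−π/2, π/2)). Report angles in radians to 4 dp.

θ₁ = 0.6111, θ₂ = 1.3967, θ₃ = 0.0875

rotate P by −φ1: (0.0294, -0.1824, -0.4343)
  A=0.0906, B=-0.4343, C=(l²−L²−A²−y'²−z²)/(2L)=-0.1750
  γ=atan2(-0.4343,0.0906)=-1.3651;  ψ=arccos(-0.3944)=1.9762;  θ1=γ+ψ≈0.6111
φ2=120.0° → target in arm frame (-0.1727, 0.0657)
  A cos θ + B sin θ = C:  0.2927·cos θ + -0.4343·sin θ = -0.3770
  γ=atan2(-0.4343,0.2927)=-0.9778;  ψ=arccos(-0.7199)=2.3745;  θ2=γ+ψ≈1.3967
rotate P by −φ3: (0.1433, 0.1167, -0.4343)
  e−x'=-0.0233;  (l²−L²−(e−x')²−y'²−z²)/2L = -0.0611
  γ=atan2(-0.4343,-0.0233)=-1.6243;  ψ=arccos(-0.1405)=1.7118;  θ3=γ+ψ≈0.0875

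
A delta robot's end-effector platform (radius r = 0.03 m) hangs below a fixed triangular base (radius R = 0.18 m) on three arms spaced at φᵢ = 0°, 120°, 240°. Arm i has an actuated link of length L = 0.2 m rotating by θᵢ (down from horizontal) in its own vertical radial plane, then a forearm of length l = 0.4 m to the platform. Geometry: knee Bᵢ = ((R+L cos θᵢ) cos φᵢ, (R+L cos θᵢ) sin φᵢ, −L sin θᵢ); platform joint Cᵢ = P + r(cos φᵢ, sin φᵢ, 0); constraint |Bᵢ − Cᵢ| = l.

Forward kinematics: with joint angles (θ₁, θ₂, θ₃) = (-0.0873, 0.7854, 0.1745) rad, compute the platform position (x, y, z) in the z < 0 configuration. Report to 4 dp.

φ1=0.0°: virtual centre (0.3492, 0.0000, 0.0174), radius l
φ2=120.0°: virtual centre (-0.1457, 0.2524, -0.1414), radius l
φ3=240.0°: virtual centre (-0.1735, -0.3005, -0.0347), radius l
eliminate P² terms by subtracting sphere 1 from 2 and 3
[-0.9899 0.5048 -0.3177]·P = -0.0173;  [-1.0454 -0.6010 -0.1043]·P = -0.0007
Cramer: x(z) = 0.0096-0.2170z;  y(z) = -0.0156+0.2039z
sphere 1 gives Az²+Bz+C=0 with A=1.0887, B=0.1062, C=-0.0441;  B²−4AC=0.2033;  roots -0.2558, 0.1583;  negative root z = -0.2558
x = 0.0651, y = -0.0677

(0.0651, -0.0677, -0.2558)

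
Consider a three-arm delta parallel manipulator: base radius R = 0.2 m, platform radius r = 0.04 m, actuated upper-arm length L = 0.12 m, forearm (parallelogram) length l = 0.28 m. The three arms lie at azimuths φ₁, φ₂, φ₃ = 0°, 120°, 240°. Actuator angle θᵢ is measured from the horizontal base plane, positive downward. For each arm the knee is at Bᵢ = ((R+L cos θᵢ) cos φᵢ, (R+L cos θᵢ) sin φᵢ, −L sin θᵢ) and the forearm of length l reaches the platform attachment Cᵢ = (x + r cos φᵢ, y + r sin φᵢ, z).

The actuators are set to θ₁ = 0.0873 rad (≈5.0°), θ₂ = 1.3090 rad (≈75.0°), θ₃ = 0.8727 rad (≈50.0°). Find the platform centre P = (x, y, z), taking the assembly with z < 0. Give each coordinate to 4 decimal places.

(0.0775, -0.0377, -0.2007)

arm 1 at φ=0.0°: (R−r)+L cos θ1 = 0.2795;  S1 = (0.2795, 0.0000, -0.0105)
arm 2 at φ=120.0°: (R−r)+L cos θ2 = 0.1911;  S2 = (-0.0955, 0.1655, -0.1159)
arm 3 at φ=240.0°: (R−r)+L cos θ3 = 0.2371;  S3 = (-0.1186, -0.2054, -0.0919)
subtract pairs → two planes through P
[-0.7501 0.3309 -0.2109]·P = -0.0283;  [-0.7962 -0.4107 -0.1629]·P = -0.0136
det = 0.5716;  x = 0.0282+-0.2459z,  y = -0.0216+0.0799z
sphere 1 gives Az²+Bz+C=0 with A=1.0668, B=0.1411, C=-0.0147;  B²−4AC=0.0824;  roots -0.2007, 0.0684;  negative root z = -0.2007
x = 0.0775, y = -0.0377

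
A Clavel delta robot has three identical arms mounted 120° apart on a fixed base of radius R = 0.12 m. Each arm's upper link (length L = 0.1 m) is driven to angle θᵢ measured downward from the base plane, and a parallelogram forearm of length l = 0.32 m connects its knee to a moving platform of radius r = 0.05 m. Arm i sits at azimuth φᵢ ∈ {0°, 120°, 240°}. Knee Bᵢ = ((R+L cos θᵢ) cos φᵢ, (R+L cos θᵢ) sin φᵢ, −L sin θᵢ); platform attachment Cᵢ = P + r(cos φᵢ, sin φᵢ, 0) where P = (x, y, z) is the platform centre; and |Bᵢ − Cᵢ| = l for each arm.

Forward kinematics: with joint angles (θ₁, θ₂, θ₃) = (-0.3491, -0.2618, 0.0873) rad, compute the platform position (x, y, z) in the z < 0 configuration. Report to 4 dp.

centre 1 = (0.1640·cos0.0°, 0.1640·sin0.0°, 0.0342) = (0.1640, 0.0000, 0.0342)
φ2=120.0°: virtual centre (-0.0833, 0.1443, 0.0259), radius l
φ3=240.0°: virtual centre (-0.0848, -0.1469, -0.0087), radius l
eliminate P² terms by subtracting sphere 1 from 2 and 3
plane₁₂: -0.4945x+0.2885y+-0.0166z = 0.0004
Cramer: x(z) = -0.0012-0.1027z;  y(z) = -0.0007-0.1183z
into |P−centre ₁|² = l²: 1.0245z² + -0.0343z + -0.0740 = 0;  Δ = 0.3043;  z = -0.2525 or 0.2860 → z<0 root = -0.2525
x = 0.0248, y = 0.0291

(0.0248, 0.0291, -0.2525)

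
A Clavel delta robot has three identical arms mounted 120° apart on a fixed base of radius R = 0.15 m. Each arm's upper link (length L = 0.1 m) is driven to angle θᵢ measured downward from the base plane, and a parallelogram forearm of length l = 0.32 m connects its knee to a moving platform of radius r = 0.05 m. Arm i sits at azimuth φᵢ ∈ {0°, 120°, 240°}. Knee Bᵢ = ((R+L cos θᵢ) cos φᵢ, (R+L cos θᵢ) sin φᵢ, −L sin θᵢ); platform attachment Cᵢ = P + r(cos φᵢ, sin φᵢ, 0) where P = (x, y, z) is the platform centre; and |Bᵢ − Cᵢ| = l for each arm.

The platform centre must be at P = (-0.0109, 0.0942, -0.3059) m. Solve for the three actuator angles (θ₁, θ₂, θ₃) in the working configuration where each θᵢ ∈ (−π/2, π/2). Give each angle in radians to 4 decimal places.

arm 1 (φ=0.0°): x'=-0.0109, y'=0.0942
  A=0.1109, B=-0.3059, C=(l²−L²−A²−y'²−z²)/(2L)=-0.1117
  γ=atan2(-0.3059,0.1109)=-1.2230;  ψ=arccos(-0.3434)=1.9213;  θ1=γ+ψ≈0.6983
φ2=120.0° → target in arm frame (0.0870, -0.0377)
  A cos θ + B sin θ = C:  0.0130·cos θ + -0.3059·sin θ = -0.0138
  γ=atan2(-0.3059,0.0130)=-1.5284;  ψ=arccos(-0.0451)=1.6159;  θ2=γ+ψ≈0.0875
rotate P by −φ3: (-0.0761, -0.0565, -0.3059)
  e−x'=0.1761;  (l²−L²−(e−x')²−y'²−z²)/2L = -0.1770
  γ=atan2(-0.3059,0.1761)=-1.0484;  ψ=arccos(-0.5013)=2.0959;  θ3=γ+ψ≈1.0476

θ₁ = 0.6983, θ₂ = 0.0875, θ₃ = 1.0476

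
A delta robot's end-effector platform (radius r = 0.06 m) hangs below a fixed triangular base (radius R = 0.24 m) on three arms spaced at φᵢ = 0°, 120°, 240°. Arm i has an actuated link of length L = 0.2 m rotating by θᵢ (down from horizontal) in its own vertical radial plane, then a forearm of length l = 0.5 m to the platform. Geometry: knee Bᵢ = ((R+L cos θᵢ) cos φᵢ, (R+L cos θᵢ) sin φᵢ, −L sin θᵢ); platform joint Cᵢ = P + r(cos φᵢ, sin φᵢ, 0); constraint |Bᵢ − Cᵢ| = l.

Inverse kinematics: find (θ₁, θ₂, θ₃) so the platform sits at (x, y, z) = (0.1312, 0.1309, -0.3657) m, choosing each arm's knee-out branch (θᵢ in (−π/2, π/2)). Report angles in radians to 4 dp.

θ₁ = -0.2620, θ₂ = 0.1744, θ₃ = 1.0473

rotate P by −φ1: (0.1312, 0.1309, -0.3657)
  A=0.0488, B=-0.3657, C=(l²−L²−A²−y'²−z²)/(2L)=0.1419
  θ1 = atan2(B,A) + arccos(C/0.3689) = -0.2620
φ2=120.0° → target in arm frame (0.0478, -0.1791)
  A cos θ + B sin θ = C:  0.1322·cos θ + -0.3657·sin θ = 0.0668
  θ2 = atan2(B,A) + arccos(C/0.3889) = 0.1744
φ3=240.0° → target in arm frame (-0.1790, 0.0482)
  A cos θ + B sin θ = C:  0.3590·cos θ + -0.3657·sin θ = -0.1373
  √(A²+B²)=0.5124;  θ3 = -0.7947+1.8420 ≈ 1.0473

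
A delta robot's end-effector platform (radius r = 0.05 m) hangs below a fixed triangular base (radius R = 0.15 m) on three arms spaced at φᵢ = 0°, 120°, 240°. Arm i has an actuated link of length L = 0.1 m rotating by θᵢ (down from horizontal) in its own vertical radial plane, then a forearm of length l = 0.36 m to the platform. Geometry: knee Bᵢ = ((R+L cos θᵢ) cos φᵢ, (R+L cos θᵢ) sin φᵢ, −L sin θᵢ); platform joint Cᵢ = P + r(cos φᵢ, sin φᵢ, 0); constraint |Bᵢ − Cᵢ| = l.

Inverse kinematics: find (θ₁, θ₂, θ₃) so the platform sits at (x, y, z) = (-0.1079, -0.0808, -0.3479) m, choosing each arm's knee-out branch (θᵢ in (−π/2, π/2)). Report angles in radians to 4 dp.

θ₁ = 1.2221, θ₂ = 0.7857, θ₃ = 0.0005

rotate P by −φ1: (-0.1079, -0.0808, -0.3479)
  A=0.2079, B=-0.3479, C=(l²−L²−A²−y'²−z²)/(2L)=-0.2559
  θ1 = atan2(B,A) + arccos(C/0.4053) = 1.2221
arm 2 (φ=120.0°): x'=-0.0160, y'=0.1338
  e−x'=0.1160;  (l²−L²−(e−x')²−y'²−z²)/2L = -0.1641
  √(A²+B²)=0.3667;  θ2 = -1.2489+2.0346 ≈ 0.7857
rotate P by −φ3: (0.1239, -0.0530, -0.3479)
  e−x'=-0.0239;  (l²−L²−(e−x')²−y'²−z²)/2L = -0.0241
  γ=atan2(-0.3479,-0.0239)=-1.6395;  ψ=arccos(-0.0691)=1.6400;  θ3=γ+ψ≈0.0005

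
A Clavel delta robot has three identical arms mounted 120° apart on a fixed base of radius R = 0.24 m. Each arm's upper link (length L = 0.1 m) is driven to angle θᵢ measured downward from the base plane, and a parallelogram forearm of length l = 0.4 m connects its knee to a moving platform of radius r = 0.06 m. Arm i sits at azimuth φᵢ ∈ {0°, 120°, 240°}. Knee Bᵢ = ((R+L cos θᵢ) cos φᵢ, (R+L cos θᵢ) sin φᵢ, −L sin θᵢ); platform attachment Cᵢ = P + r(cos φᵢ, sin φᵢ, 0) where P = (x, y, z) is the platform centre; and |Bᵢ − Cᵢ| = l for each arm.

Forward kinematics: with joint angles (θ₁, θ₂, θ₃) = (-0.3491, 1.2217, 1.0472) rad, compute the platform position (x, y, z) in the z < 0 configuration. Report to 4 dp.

(0.1346, -0.0167, -0.3404)

φ1=0.0°: virtual centre (0.2740, 0.0000, 0.0342), radius l
arm 2 at φ=120.0°: (R−r)+L cos θ2 = 0.2142;  S2 = (-0.1071, 0.1855, -0.0940)
φ3=240.0°: virtual centre (-0.1150, -0.1992, -0.0866), radius l
eliminate P² terms by subtracting sphere 1 from 2 and 3
linear system: -0.7621x+0.3710y = -0.0215−-0.2563z; -0.7779x+-0.3984y = -0.0158−-0.2416z
Cramer: x(z) = 0.0244-0.3238z;  y(z) = -0.0079+0.0258z
sphere 1 gives Az²+Bz+C=0 with A=1.1055, B=0.0928, C=-0.0965;  B²−4AC=0.4352;  roots -0.3404, 0.2564;  negative root z = -0.3404
x = 0.1346, y = -0.0167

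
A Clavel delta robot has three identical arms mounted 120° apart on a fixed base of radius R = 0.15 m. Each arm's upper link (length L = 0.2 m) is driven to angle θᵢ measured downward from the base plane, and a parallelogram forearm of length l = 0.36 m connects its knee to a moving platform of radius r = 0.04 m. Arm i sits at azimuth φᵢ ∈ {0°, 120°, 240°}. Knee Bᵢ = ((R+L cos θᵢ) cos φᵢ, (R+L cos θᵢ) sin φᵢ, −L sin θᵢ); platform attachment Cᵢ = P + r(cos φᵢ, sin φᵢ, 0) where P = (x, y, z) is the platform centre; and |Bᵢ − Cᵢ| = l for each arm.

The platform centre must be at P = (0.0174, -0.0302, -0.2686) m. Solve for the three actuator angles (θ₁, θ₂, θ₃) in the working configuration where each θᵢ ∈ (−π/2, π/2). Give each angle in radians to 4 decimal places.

rotate P by −φ1: (0.0174, -0.0302, -0.2686)
  e−x'=0.0926;  (l²−L²−(e−x')²−y'²−z²)/2L = 0.0199
  θ1 = atan2(B,A) + arccos(C/0.2841) = 0.2618
rotate P by −φ2: (-0.0349, 0.0000, -0.2686)
  e−x'=0.1449;  (l²−L²−(e−x')²−y'²−z²)/2L = -0.0088
  √(A²+B²)=0.3052;  θ2 = -1.0762+1.5997 ≈ 0.5235
φ3=240.0° → target in arm frame (0.0175, 0.0302)
  e−x'=0.0925;  (l²−L²−(e−x')²−y'²−z²)/2L = 0.0199
  √(A²+B²)=0.2841;  θ3 = -1.2390+1.5005 ≈ 0.2615

θ₁ = 0.2618, θ₂ = 0.5235, θ₃ = 0.2615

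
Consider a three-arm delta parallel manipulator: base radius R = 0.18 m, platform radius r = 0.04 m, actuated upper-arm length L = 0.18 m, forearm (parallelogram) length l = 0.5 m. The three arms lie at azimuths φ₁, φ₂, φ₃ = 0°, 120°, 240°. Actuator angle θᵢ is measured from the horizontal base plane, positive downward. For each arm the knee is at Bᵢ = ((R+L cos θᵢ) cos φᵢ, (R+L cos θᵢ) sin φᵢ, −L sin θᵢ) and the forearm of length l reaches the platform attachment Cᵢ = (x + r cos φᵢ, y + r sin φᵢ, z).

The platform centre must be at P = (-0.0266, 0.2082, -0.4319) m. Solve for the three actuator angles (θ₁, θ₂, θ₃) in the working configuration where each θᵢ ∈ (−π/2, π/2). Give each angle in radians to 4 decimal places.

θ₁ = 0.6108, θ₂ = -0.2619, θ₃ = 1.0470

arm 1 (φ=0.0°): x'=-0.0266, y'=0.2082
  e−x'=0.1666;  (l²−L²−(e−x')²−y'²−z²)/2L = -0.1112
  θ1 = atan2(B,A) + arccos(C/0.4629) = 0.6108
arm 2 (φ=120.0°): x'=0.1936, y'=-0.0811
  A cos θ + B sin θ = C:  -0.0536·cos θ + -0.4319·sin θ = 0.0600
  θ2 = atan2(B,A) + arccos(C/0.4352) = -0.2619
φ3=240.0° → target in arm frame (-0.1670, -0.1271)
  A=0.3070, B=-0.4319, C=(l²−L²−A²−y'²−z²)/(2L)=-0.2204
  θ3 = atan2(B,A) + arccos(C/0.5299) = 1.0470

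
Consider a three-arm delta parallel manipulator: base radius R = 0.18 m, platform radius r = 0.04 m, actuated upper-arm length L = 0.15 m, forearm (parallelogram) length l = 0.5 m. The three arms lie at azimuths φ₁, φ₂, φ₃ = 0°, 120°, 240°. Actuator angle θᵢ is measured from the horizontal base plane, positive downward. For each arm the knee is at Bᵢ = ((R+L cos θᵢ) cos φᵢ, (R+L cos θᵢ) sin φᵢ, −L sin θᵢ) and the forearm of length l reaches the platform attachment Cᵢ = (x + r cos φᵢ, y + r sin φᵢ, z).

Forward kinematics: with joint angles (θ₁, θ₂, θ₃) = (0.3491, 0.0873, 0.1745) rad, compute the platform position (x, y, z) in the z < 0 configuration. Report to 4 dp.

(-0.0352, 0.0118, -0.4385)

arm 1 at φ=0.0°: e+L cos θ1 = 0.2810;  S1 = (0.2810, 0.0000, -0.0513)
arm 2 at φ=120.0°: e+L cos θ2 = 0.2894;  S2 = (-0.1447, 0.2507, -0.0131)
φ3=240.0°: virtual centre (-0.1439, -0.2492, -0.0260), radius l
eliminate P² terms by subtracting sphere 1 from 2 and 3
linear system: -0.8513x+0.5013y = 0.0024−0.0765z; -0.8496x+-0.4983y = 0.0019−0.0505z
det = 0.8502;  x = -0.0025+0.0746z,  y = 0.0005+-0.0258z
quadratic in z: (1.0062)z²+(0.0603)z+(-0.1670)=0, √Δ=0.8221 → z ∈ {-0.4385, 0.3786}; z = -0.4385 (taking z<0)
x = -0.0352, y = 0.0118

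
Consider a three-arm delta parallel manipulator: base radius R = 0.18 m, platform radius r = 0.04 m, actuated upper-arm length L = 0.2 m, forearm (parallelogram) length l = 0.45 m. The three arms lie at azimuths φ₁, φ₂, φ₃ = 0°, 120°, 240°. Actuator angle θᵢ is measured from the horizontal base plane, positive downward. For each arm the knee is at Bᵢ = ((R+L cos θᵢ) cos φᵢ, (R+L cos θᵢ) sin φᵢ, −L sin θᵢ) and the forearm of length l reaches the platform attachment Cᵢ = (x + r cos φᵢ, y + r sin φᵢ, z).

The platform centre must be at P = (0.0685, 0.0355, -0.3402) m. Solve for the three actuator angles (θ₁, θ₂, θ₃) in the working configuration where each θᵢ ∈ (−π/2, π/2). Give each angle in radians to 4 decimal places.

θ₁ = -0.0876, θ₂ = 0.2618, θ₃ = 0.5233

arm 1 (φ=0.0°): x'=0.0685, y'=0.0355
  e−x'=0.0715;  (l²−L²−(e−x')²−y'²−z²)/2L = 0.1010
  √(A²+B²)=0.3476;  θ1 = -1.3636+1.2761 ≈ -0.0876
rotate P by −φ2: (-0.0035, -0.0771, -0.3402)
  A=0.1435, B=-0.3402, C=(l²−L²−A²−y'²−z²)/(2L)=0.0506
  √(A²+B²)=0.3692;  θ2 = -1.1716+1.4334 ≈ 0.2618
φ3=240.0° → target in arm frame (-0.0650, 0.0416)
  e−x'=0.2050;  (l²−L²−(e−x')²−y'²−z²)/2L = 0.0075
  √(A²+B²)=0.3972;  θ3 = -1.0285+1.5518 ≈ 0.5233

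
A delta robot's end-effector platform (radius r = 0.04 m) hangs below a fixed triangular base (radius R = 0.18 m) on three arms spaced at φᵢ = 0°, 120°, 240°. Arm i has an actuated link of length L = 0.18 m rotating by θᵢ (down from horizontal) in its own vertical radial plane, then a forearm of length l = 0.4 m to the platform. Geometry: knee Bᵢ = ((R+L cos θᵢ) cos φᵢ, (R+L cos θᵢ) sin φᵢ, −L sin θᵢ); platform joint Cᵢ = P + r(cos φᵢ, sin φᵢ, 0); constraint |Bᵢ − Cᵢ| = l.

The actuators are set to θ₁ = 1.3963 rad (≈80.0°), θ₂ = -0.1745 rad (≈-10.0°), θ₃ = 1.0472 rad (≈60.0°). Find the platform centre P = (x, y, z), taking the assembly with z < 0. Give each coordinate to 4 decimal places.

arm 1 at φ=0.0°: (R−r)+L cos θ1 = 0.1713;  O1 = (0.1713, 0.0000, -0.1773)
arm 2 at φ=120.0°: (R−r)+L cos θ2 = 0.3173;  O2 = (-0.1586, 0.2748, 0.0313)
O3 = (0.2300·cos240.0°, 0.2300·sin240.0°, -0.1559) = (-0.1150, -0.1992, -0.1559)
eliminate P² terms by subtracting sphere 1 from 2 and 3
linear system: -0.6598x+0.5495y = 0.0409−0.4170z; -0.5725x+-0.3984y = 0.0164−0.0428z
det = 0.5774;  x = -0.0439+0.3284z,  y = 0.0217+-0.3646z
quadratic in z: (1.2408)z²+(0.1974)z+(-0.0818)=0, √Δ=0.6672 → z ∈ {-0.3484, 0.1893}; z = -0.3484 (taking z<0)
x = -0.1583, y = 0.1488

(-0.1583, 0.1488, -0.3484)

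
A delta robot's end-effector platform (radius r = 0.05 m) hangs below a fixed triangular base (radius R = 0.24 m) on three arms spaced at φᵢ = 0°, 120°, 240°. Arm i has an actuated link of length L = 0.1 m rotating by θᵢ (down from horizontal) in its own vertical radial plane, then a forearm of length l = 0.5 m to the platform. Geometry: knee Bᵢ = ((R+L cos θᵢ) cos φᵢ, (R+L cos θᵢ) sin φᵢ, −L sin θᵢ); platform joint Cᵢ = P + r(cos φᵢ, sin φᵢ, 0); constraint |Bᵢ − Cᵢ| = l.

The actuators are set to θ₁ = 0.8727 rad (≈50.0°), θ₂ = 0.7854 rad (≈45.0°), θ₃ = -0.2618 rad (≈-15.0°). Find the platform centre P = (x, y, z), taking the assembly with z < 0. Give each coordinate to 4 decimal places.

(-0.0683, -0.0993, -0.4455)

centre 1 = (0.2543·cos0.0°, 0.2543·sin0.0°, -0.0766) = (0.2543, 0.0000, -0.0766)
φ2=120.0°: virtual centre (-0.1304, 0.2258, -0.0707), radius l
arm 3 at φ=240.0°: ρ3 = 0.2866;  centre 3 = (-0.1433, -0.2482, 0.0259)
|centre ₂|²−|centre ₁|² = 0.0024;  |centre ₃|²−|centre ₁|² = 0.0123
plane₁₂: -0.7693x+0.4516y+0.0118z = 0.0024
Cramer: x(z) = -0.0091+0.1328z;  y(z) = -0.0101+0.2002z
quadratic in z: (1.0577)z²+(0.0792)z+(-0.1747)=0, √Δ=0.8632 → z ∈ {-0.4455, 0.3706}; z = -0.4455 (taking z<0)
x = -0.0683, y = -0.0993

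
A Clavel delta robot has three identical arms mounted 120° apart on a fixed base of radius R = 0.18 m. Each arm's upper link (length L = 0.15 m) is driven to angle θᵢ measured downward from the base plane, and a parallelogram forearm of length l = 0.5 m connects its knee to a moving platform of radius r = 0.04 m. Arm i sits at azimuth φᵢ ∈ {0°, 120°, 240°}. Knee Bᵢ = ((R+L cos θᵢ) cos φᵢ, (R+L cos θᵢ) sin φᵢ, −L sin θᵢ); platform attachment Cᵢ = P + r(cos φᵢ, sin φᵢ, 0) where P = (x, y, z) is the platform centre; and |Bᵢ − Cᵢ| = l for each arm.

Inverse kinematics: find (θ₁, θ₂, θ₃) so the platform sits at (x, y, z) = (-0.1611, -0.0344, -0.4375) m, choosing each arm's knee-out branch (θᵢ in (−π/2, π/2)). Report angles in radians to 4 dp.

θ₁ = 0.9603, θ₂ = 0.1746, θ₃ = -0.0869

rotate P by −φ1: (-0.1611, -0.0344, -0.4375)
  A cos θ + B sin θ = C:  0.3011·cos θ + -0.4375·sin θ = -0.1858
  γ=atan2(-0.4375,0.3011)=-0.9680;  ψ=arccos(-0.3499)=1.9283;  θ1=γ+ψ≈0.9603
φ2=120.0° → target in arm frame (0.0508, 0.1567)
  A cos θ + B sin θ = C:  0.0892·cos θ + -0.4375·sin θ = 0.0119
  √(A²+B²)=0.4465;  θ2 = -1.3696+1.5441 ≈ 0.1746
φ3=240.0° → target in arm frame (0.1103, -0.1223)
  A cos θ + B sin θ = C:  0.0297·cos θ + -0.4375·sin θ = 0.0675
  θ3 = atan2(B,A) + arccos(C/0.4385) = -0.0869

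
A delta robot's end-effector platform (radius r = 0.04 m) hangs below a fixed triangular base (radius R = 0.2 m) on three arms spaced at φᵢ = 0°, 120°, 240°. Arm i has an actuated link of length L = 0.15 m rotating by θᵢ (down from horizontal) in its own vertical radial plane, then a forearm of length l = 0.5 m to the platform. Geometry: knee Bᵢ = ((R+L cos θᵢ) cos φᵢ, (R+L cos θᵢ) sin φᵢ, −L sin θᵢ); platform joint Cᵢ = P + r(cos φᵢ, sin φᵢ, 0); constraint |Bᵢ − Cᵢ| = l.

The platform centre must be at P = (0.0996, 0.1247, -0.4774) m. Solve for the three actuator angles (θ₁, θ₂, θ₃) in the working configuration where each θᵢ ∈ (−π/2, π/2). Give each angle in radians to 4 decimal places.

arm 1 (φ=0.0°): x'=0.0996, y'=0.1247
  A=0.0604, B=-0.4774, C=(l²−L²−A²−y'²−z²)/(2L)=-0.0654
  θ1 = atan2(B,A) + arccos(C/0.4812) = 0.2621
arm 2 (φ=120.0°): x'=0.0582, y'=-0.1486
  A cos θ + B sin θ = C:  0.1018·cos θ + -0.4774·sin θ = -0.1095
  γ=atan2(-0.4774,0.1018)=-1.3607;  ψ=arccos(-0.2244)=1.7971;  θ2=γ+ψ≈0.4364
rotate P by −φ3: (-0.1578, 0.0239, -0.4774)
  e−x'=0.3178;  (l²−L²−(e−x')²−y'²−z²)/2L = -0.3399
  γ=atan2(-0.4774,0.3178)=-0.9835;  ψ=arccos(-0.5927)=2.2052;  θ3=γ+ψ≈1.2217

θ₁ = 0.2621, θ₂ = 0.4364, θ₃ = 1.2217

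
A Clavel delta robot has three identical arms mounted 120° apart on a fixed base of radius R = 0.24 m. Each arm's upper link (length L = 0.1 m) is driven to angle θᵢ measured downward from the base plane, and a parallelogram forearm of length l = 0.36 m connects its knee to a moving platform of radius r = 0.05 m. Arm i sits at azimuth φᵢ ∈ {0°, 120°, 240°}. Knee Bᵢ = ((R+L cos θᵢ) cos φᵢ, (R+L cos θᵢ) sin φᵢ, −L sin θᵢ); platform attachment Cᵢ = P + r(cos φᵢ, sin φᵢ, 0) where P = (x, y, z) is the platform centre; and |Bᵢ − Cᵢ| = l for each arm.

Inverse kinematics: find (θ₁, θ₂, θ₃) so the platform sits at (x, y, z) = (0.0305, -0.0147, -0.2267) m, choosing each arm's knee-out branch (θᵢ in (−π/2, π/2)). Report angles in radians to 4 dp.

θ₁ = -0.2619, θ₂ = 0.4367, θ₃ = 0.1754

rotate P by −φ1: (0.0305, -0.0147, -0.2267)
  A cos θ + B sin θ = C:  0.1595·cos θ + -0.2267·sin θ = 0.2128
  √(A²+B²)=0.2772;  θ1 = -0.9577+0.6958 ≈ -0.2619
rotate P by −φ2: (-0.0280, -0.0191, -0.2267)
  A=0.2180, B=-0.2267, C=(l²−L²−A²−y'²−z²)/(2L)=0.1016
  γ=atan2(-0.2267,0.2180)=-0.8050;  ψ=arccos(0.3232)=1.2417;  θ2=γ+ψ≈0.4367
rotate P by −φ3: (-0.0025, 0.0338, -0.2267)
  A=0.1925, B=-0.2267, C=(l²−L²−A²−y'²−z²)/(2L)=0.1500
  θ3 = atan2(B,A) + arccos(C/0.2974) = 0.1754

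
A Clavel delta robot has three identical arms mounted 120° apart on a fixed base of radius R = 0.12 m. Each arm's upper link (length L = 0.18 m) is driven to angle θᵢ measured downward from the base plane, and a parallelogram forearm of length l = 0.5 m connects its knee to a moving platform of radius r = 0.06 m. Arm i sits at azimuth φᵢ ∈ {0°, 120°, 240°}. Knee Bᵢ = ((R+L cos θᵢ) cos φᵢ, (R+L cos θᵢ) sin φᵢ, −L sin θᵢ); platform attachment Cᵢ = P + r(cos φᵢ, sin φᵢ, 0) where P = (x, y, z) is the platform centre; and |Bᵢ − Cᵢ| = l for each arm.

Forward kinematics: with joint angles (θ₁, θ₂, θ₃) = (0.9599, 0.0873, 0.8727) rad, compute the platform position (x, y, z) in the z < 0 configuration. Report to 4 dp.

arm 1 at φ=0.0°: ρ1 = 0.1632;  O1 = (0.1632, 0.0000, -0.1474)
O2 = (0.2393·cos120.0°, 0.2393·sin120.0°, -0.0157) = (-0.1197, 0.2073, -0.0157)
O3 = (0.1757·cos240.0°, 0.1757·sin240.0°, -0.1379) = (-0.0878, -0.1522, -0.1379)
eliminate P² terms by subtracting sphere 1 from 2 and 3
linear system: -0.5658x+0.4145y = 0.0091−0.2635z; -0.5022x+-0.3043y = 0.0015−0.0191z
Cramer: x(z) = -0.0089+0.2316z;  y(z) = 0.0098-0.3195z
into |P−O₁|² = l²: 1.1557z² + 0.2088z + -0.1985 = 0;  Δ = 0.9614;  z = -0.5145 or 0.3338 → z<0 root = -0.5145
x = -0.1281, y = 0.1742

(-0.1281, 0.1742, -0.5145)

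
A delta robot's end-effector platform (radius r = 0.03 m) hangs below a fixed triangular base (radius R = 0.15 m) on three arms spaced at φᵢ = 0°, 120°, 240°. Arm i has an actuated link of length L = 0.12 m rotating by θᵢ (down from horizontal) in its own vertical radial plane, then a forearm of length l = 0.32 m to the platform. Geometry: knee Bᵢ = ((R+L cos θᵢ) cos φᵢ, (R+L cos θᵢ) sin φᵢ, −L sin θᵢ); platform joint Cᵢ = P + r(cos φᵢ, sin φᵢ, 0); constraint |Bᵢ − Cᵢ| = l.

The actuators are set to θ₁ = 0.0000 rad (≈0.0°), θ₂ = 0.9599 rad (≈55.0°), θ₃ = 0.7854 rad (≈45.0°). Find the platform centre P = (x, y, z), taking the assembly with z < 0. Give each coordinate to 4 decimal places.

(0.0923, -0.0190, -0.2833)

φ1=0.0°: virtual centre (0.2400, 0.0000, 0.0000), radius l
S2 = (0.1888·cos120.0°, 0.1888·sin120.0°, -0.0983) = (-0.0944, 0.1635, -0.0983)
arm 3 at φ=240.0°: (R−r)+L cos θ3 = 0.2049;  S3 = (-0.1024, -0.1774, -0.0849)
|S₂|²−|S₁|² = -0.0123;  |S₃|²−|S₁|² = -0.0084
plane₁₂: -0.6688x+0.3271y+-0.1966z = -0.0123
det = 0.4613;  x = 0.0154+-0.2715z,  y = -0.0060+0.0458z
quadratic in z: (1.0758)z²+(0.1214)z+(-0.0519)=0, √Δ=0.4881 → z ∈ {-0.2833, 0.1704}; z = -0.2833 (taking z<0)
x = 0.0923, y = -0.0190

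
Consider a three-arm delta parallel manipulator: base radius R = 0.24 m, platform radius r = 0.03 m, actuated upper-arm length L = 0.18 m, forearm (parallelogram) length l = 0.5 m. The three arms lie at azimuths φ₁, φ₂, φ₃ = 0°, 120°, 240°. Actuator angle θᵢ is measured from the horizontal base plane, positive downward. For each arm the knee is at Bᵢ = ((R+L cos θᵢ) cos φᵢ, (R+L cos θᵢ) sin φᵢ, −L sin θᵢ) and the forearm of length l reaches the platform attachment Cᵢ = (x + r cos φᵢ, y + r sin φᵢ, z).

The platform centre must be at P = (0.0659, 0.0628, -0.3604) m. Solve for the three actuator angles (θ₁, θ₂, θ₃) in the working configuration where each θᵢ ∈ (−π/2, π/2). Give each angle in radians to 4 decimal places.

θ₁ = -0.0874, θ₂ = 0.1745, θ₃ = 0.6979

rotate P by −φ1: (0.0659, 0.0628, -0.3604)
  e−x'=0.1441;  (l²−L²−(e−x')²−y'²−z²)/2L = 0.1750
  √(A²+B²)=0.3881;  θ1 = -1.1904+1.1030 ≈ -0.0874
rotate P by −φ2: (0.0214, -0.0885, -0.3604)
  A cos θ + B sin θ = C:  0.1886·cos θ + -0.3604·sin θ = 0.1231
  √(A²+B²)=0.4067;  θ2 = -1.0888+1.2632 ≈ 0.1745
arm 3 (φ=240.0°): x'=-0.0873, y'=0.0257
  A=0.2973, B=-0.3604, C=(l²−L²−A²−y'²−z²)/(2L)=-0.0038
  γ=atan2(-0.3604,0.2973)=-0.8810;  ψ=arccos(-0.0081)=1.5789;  θ3=γ+ψ≈0.6979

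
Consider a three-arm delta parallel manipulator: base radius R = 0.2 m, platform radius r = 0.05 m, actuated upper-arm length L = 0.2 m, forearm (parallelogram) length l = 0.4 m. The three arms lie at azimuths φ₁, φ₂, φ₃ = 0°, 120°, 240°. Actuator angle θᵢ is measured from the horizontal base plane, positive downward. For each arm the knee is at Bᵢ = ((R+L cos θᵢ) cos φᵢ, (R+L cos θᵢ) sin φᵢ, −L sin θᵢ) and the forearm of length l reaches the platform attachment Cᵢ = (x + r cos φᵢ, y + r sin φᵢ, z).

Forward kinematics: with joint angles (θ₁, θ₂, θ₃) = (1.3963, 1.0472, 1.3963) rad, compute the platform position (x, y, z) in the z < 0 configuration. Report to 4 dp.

φ1=0.0°: virtual centre (0.1847, 0.0000, -0.1970), radius l
S2 = (0.2500·cos120.0°, 0.2500·sin120.0°, -0.1732) = (-0.1250, 0.2165, -0.1732)
φ3=240.0°: virtual centre (-0.0924, -0.1600, -0.1970), radius l
subtract pairs → two planes through P
linear system: -0.6194x+0.4330y = 0.0196−0.0475z; -0.5542x+-0.3199y = 0.0000−0.0000z
det = 0.4382;  x = -0.0143+0.0347z,  y = 0.0248+-0.0601z
into |P−S₁|² = l²: 1.0048z² + 0.3771z + -0.0810 = 0;  Δ = 0.4677;  z = -0.5280 or 0.1526 → z<0 root = -0.5280
x = -0.0326, y = 0.0565

(-0.0326, 0.0565, -0.5280)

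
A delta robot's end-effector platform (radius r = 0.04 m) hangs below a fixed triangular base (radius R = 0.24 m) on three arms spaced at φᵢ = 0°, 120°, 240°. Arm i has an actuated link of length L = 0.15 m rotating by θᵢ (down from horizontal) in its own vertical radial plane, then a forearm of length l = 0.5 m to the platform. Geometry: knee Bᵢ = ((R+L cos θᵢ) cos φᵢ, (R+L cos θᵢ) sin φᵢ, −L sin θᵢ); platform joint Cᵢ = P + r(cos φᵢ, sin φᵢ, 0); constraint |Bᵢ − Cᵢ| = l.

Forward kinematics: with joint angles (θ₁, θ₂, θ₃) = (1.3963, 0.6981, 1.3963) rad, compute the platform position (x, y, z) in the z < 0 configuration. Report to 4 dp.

(-0.0538, 0.0932, -0.5514)

arm 1 at φ=0.0°: ρ1 = 0.2260;  S1 = (0.2260, 0.0000, -0.1477)
S2 = (0.3149·cos120.0°, 0.3149·sin120.0°, -0.0964) = (-0.1575, 0.2727, -0.0964)
arm 3 at φ=240.0°: ρ3 = 0.2260;  S3 = (-0.1130, -0.1958, -0.1477)
subtract pairs → two planes through P
plane₁₂: -0.7670x+0.5454y+0.1026z = 0.0355
det = 0.6702;  x = -0.0208+0.0599z,  y = 0.0360+-0.1038z
quadratic in z: (1.0144)z²+(0.2584)z+(-0.1660)=0, √Δ=0.8603 → z ∈ {-0.5514, 0.2967}; z = -0.5514 (taking z<0)
x = -0.0538, y = 0.0932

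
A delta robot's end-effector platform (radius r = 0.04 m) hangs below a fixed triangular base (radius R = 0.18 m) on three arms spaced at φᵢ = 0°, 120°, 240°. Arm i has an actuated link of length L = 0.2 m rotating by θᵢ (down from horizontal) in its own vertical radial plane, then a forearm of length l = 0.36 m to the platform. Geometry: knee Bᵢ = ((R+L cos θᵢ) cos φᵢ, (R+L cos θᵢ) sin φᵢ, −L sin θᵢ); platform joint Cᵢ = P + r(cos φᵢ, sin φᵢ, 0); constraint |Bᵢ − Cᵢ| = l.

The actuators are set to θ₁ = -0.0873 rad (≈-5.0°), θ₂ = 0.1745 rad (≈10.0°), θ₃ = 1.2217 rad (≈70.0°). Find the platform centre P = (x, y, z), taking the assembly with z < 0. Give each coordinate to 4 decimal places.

arm 1 at φ=0.0°: (R−r)+L cos θ1 = 0.3392;  O1 = (0.3392, 0.0000, 0.0174)
φ2=120.0°: virtual centre (-0.1685, 0.2918, -0.0347), radius l
O3 = (0.2084·cos240.0°, 0.2084·sin240.0°, -0.1879) = (-0.1042, -0.1805, -0.1879)
eliminate P² terms by subtracting sphere 1 from 2 and 3
linear system: -1.0154x+0.5836y = -0.0006−-0.1043z; -0.8869x+-0.3610y = -0.0366−-0.4107z
det = 0.8842;  x = 0.0244+-0.3137z,  y = 0.0414+-0.3671z
quadratic in z: (1.2332)z²+(0.1322)z+(-0.0285)=0, √Δ=0.3975 → z ∈ {-0.2148, 0.1075}; z = -0.2148 (taking z<0)
x = 0.0918, y = 0.1203

(0.0918, 0.1203, -0.2148)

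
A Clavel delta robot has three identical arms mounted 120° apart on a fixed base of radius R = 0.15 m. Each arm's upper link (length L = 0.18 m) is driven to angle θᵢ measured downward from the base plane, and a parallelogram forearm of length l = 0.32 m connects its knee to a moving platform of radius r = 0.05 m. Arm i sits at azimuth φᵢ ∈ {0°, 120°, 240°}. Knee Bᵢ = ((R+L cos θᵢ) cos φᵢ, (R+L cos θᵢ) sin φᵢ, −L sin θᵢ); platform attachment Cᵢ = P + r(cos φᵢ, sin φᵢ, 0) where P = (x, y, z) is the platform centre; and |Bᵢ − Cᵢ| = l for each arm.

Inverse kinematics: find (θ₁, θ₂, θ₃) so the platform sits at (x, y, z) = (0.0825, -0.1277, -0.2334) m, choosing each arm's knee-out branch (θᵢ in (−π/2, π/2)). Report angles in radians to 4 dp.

θ₁ = 0.0878, θ₂ = 1.2218, θ₃ = 0.1745

φ1=0.0° → target in arm frame (0.0825, -0.1277)
  A cos θ + B sin θ = C:  0.0175·cos θ + -0.2334·sin θ = -0.0030
  θ1 = atan2(B,A) + arccos(C/0.2341) = 0.0878
arm 2 (φ=120.0°): x'=-0.1518, y'=-0.0076
  A=0.2518, B=-0.2334, C=(l²−L²−A²−y'²−z²)/(2L)=-0.1332
  θ2 = atan2(B,A) + arccos(C/0.3434) = 1.2218
rotate P by −φ3: (0.0693, 0.1353, -0.2334)
  A=0.0307, B=-0.2334, C=(l²−L²−A²−y'²−z²)/(2L)=-0.0103
  γ=atan2(-0.2334,0.0307)=-1.4402;  ψ=arccos(-0.0439)=1.6147;  θ3=γ+ψ≈0.1745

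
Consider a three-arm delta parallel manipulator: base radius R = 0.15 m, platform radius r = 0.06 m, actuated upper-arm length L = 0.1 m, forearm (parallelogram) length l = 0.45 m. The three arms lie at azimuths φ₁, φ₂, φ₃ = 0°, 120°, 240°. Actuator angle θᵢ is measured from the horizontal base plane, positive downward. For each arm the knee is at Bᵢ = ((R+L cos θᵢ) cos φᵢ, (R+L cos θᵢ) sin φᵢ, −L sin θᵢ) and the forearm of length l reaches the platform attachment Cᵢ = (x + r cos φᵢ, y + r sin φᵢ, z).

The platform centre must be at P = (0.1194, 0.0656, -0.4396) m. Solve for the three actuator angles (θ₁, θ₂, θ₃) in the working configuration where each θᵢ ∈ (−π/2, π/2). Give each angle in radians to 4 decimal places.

θ₁ = 0.0004, θ₂ = 0.5243, θ₃ = 0.9605

rotate P by −φ1: (0.1194, 0.0656, -0.4396)
  e−x'=-0.0294;  (l²−L²−(e−x')²−y'²−z²)/2L = -0.0296
  γ=atan2(-0.4396,-0.0294)=-1.6376;  ψ=arccos(-0.0671)=1.6380;  θ1=γ+ψ≈0.0004
rotate P by −φ2: (-0.0029, -0.1362, -0.4396)
  e−x'=0.0929;  (l²−L²−(e−x')²−y'²−z²)/2L = -0.1396
  γ=atan2(-0.4396,0.0929)=-1.3626;  ψ=arccos(-0.3108)=1.8868;  θ2=γ+ψ≈0.5243
rotate P by −φ3: (-0.1165, 0.0706, -0.4396)
  e−x'=0.2065;  (l²−L²−(e−x')²−y'²−z²)/2L = -0.2419
  γ=atan2(-0.4396,0.2065)=-1.1316;  ψ=arccos(-0.4981)=2.0921;  θ3=γ+ψ≈0.9605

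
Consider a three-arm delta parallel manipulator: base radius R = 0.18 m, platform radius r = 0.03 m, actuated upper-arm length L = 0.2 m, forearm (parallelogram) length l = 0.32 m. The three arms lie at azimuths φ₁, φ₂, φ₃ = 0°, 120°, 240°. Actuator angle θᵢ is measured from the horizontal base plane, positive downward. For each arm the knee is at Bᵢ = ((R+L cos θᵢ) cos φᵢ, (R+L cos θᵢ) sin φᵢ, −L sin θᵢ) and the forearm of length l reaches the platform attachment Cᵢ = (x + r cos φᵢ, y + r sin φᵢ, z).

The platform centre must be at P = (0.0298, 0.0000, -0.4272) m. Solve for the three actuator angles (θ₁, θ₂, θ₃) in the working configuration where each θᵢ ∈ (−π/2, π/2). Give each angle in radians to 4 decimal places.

rotate P by −φ1: (0.0298, 0.0000, -0.4272)
  e−x'=0.1202;  (l²−L²−(e−x')²−y'²−z²)/2L = -0.3364
  γ=atan2(-0.4272,0.1202)=-1.2965;  ψ=arccos(-0.7580)=2.4310;  θ1=γ+ψ≈1.1344
rotate P by −φ2: (-0.0149, -0.0258, -0.4272)
  e−x'=0.1649;  (l²−L²−(e−x')²−y'²−z²)/2L = -0.3699
  θ2 = atan2(B,A) + arccos(C/0.4579) = 1.3087
φ3=240.0° → target in arm frame (-0.0149, 0.0258)
  A cos θ + B sin θ = C:  0.1649·cos θ + -0.4272·sin θ = -0.3699
  √(A²+B²)=0.4579;  θ3 = -1.2024+2.5112 ≈ 1.3087

θ₁ = 1.1344, θ₂ = 1.3087, θ₃ = 1.3087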